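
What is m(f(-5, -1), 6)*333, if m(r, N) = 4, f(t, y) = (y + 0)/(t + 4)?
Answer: 1332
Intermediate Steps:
f(t, y) = y/(4 + t)
m(f(-5, -1), 6)*333 = 4*333 = 1332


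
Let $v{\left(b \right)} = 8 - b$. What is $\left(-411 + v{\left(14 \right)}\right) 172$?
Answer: $-71724$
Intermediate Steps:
$\left(-411 + v{\left(14 \right)}\right) 172 = \left(-411 + \left(8 - 14\right)\right) 172 = \left(-411 - 6\right) 172 = \left(-417\right) 172 = -71724$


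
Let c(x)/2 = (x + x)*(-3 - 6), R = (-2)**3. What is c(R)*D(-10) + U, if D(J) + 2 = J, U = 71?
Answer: -3385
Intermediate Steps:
D(J) = -2 + J
R = -8
c(x) = -36*x (c(x) = 2*((x + x)*(-3 - 6)) = 2*((2*x)*(-9)) = 2*(-18*x) = -36*x)
c(R)*D(-10) + U = (-36*(-8))*(-2 - 10) + 71 = 288*(-12) + 71 = -3456 + 71 = -3385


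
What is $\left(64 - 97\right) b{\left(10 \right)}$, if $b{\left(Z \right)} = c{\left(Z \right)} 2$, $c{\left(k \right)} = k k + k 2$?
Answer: $-7920$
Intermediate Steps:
$c{\left(k \right)} = k^{2} + 2 k$
$b{\left(Z \right)} = 2 Z \left(2 + Z\right)$ ($b{\left(Z \right)} = Z \left(2 + Z\right) 2 = 2 Z \left(2 + Z\right)$)
$\left(64 - 97\right) b{\left(10 \right)} = \left(64 - 97\right) 2 \cdot 10 \left(2 + 10\right) = - 33 \cdot 2 \cdot 10 \cdot 12 = \left(-33\right) 240 = -7920$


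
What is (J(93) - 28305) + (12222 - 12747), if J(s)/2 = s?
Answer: -28644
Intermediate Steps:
J(s) = 2*s
(J(93) - 28305) + (12222 - 12747) = (2*93 - 28305) + (12222 - 12747) = (186 - 28305) - 525 = -28119 - 525 = -28644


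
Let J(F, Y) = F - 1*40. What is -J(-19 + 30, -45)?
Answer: 29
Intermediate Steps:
J(F, Y) = -40 + F (J(F, Y) = F - 40 = -40 + F)
-J(-19 + 30, -45) = -(-40 + (-19 + 30)) = -(-40 + 11) = -1*(-29) = 29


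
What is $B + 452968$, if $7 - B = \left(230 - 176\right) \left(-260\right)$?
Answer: $467015$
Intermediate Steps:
$B = 14047$ ($B = 7 - \left(230 - 176\right) \left(-260\right) = 7 - 54 \left(-260\right) = 7 - -14040 = 7 + 14040 = 14047$)
$B + 452968 = 14047 + 452968 = 467015$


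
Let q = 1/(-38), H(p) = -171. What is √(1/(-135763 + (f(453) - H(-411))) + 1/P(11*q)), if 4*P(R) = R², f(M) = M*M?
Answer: 3*√3110394064369/765787 ≈ 6.9091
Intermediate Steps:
q = -1/38 ≈ -0.026316
f(M) = M²
P(R) = R²/4
√(1/(-135763 + (f(453) - H(-411))) + 1/P(11*q)) = √(1/(-135763 + (453² - 1*(-171))) + 1/((11*(-1/38))²/4)) = √(1/(-135763 + (205209 + 171)) + 1/((-11/38)²/4)) = √(1/(-135763 + 205380) + 1/((¼)*(121/1444))) = √(1/69617 + 1/(121/5776)) = √(1/69617 + 5776/121) = √(402107913/8423657) = 3*√3110394064369/765787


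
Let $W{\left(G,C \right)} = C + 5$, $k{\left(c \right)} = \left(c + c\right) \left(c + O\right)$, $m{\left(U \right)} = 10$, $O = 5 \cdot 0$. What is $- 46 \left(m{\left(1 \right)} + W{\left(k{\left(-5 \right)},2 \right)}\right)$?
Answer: $-782$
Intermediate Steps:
$O = 0$
$k{\left(c \right)} = 2 c^{2}$ ($k{\left(c \right)} = \left(c + c\right) \left(c + 0\right) = 2 c c = 2 c^{2}$)
$W{\left(G,C \right)} = 5 + C$
$- 46 \left(m{\left(1 \right)} + W{\left(k{\left(-5 \right)},2 \right)}\right) = - 46 \left(10 + \left(5 + 2\right)\right) = - 46 \left(10 + 7\right) = \left(-46\right) 17 = -782$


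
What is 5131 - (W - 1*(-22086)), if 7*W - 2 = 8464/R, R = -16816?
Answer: -124739508/7357 ≈ -16955.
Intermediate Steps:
W = 1573/7357 (W = 2/7 + (8464/(-16816))/7 = 2/7 + (8464*(-1/16816))/7 = 2/7 + (1/7)*(-529/1051) = 2/7 - 529/7357 = 1573/7357 ≈ 0.21381)
5131 - (W - 1*(-22086)) = 5131 - (1573/7357 - 1*(-22086)) = 5131 - (1573/7357 + 22086) = 5131 - 1*162488275/7357 = 5131 - 162488275/7357 = -124739508/7357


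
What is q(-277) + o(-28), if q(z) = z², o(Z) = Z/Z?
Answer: 76730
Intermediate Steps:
o(Z) = 1
q(-277) + o(-28) = (-277)² + 1 = 76729 + 1 = 76730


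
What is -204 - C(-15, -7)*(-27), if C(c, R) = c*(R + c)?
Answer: 8706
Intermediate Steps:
-204 - C(-15, -7)*(-27) = -204 - (-15)*(-7 - 15)*(-27) = -204 - (-15)*(-22)*(-27) = -204 - 1*330*(-27) = -204 - 330*(-27) = -204 + 8910 = 8706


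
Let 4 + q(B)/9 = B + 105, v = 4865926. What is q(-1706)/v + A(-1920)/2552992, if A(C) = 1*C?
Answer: -111107085/29862187862 ≈ -0.0037207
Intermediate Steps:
A(C) = C
q(B) = 909 + 9*B (q(B) = -36 + 9*(B + 105) = -36 + 9*(105 + B) = -36 + (945 + 9*B) = 909 + 9*B)
q(-1706)/v + A(-1920)/2552992 = (909 + 9*(-1706))/4865926 - 1920/2552992 = (909 - 15354)*(1/4865926) - 1920*1/2552992 = -14445*1/4865926 - 60/79781 = -14445/4865926 - 60/79781 = -111107085/29862187862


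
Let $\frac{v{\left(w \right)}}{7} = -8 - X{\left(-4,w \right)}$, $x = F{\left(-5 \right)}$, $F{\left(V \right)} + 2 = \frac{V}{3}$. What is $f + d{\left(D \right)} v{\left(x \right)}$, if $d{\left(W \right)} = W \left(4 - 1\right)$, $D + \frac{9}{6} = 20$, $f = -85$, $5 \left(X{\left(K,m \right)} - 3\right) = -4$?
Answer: $- \frac{40477}{10} \approx -4047.7$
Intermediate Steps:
$X{\left(K,m \right)} = \frac{11}{5}$ ($X{\left(K,m \right)} = 3 + \frac{1}{5} \left(-4\right) = 3 - \frac{4}{5} = \frac{11}{5}$)
$F{\left(V \right)} = -2 + \frac{V}{3}$
$D = \frac{37}{2}$ ($D = - \frac{3}{2} + 20 = \frac{37}{2} \approx 18.5$)
$x = - \frac{11}{3}$ ($x = -2 + \frac{1}{3} \left(-5\right) = -2 - \frac{5}{3} = - \frac{11}{3} \approx -3.6667$)
$d{\left(W \right)} = 3 W$ ($d{\left(W \right)} = W 3 = 3 W$)
$v{\left(w \right)} = - \frac{357}{5}$ ($v{\left(w \right)} = 7 \left(-8 - \frac{11}{5}\right) = 7 \left(- \frac{51}{5}\right) = - \frac{357}{5}$)
$f + d{\left(D \right)} v{\left(x \right)} = -85 + 3 \cdot \frac{37}{2} \left(- \frac{357}{5}\right) = -85 + \frac{111}{2} \left(- \frac{357}{5}\right) = -85 - \frac{39627}{10} = - \frac{40477}{10}$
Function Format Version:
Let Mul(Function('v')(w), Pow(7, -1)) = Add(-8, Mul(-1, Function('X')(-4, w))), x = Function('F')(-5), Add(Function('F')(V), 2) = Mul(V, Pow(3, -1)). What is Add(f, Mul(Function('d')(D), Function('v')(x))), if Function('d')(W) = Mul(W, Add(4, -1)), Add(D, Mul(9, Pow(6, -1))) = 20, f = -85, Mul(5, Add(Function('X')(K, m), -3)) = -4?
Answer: Rational(-40477, 10) ≈ -4047.7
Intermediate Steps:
Function('X')(K, m) = Rational(11, 5) (Function('X')(K, m) = Add(3, Mul(Rational(1, 5), -4)) = Add(3, Rational(-4, 5)) = Rational(11, 5))
Function('F')(V) = Add(-2, Mul(Rational(1, 3), V)) (Function('F')(V) = Add(-2, Mul(V, Pow(3, -1))) = Add(-2, Mul(V, Rational(1, 3))) = Add(-2, Mul(Rational(1, 3), V)))
D = Rational(37, 2) (D = Add(Rational(-3, 2), 20) = Rational(37, 2) ≈ 18.500)
x = Rational(-11, 3) (x = Add(-2, Mul(Rational(1, 3), -5)) = Add(-2, Rational(-5, 3)) = Rational(-11, 3) ≈ -3.6667)
Function('d')(W) = Mul(3, W) (Function('d')(W) = Mul(W, 3) = Mul(3, W))
Function('v')(w) = Rational(-357, 5) (Function('v')(w) = Mul(7, Add(-8, Mul(-1, Rational(11, 5)))) = Mul(7, Add(-8, Rational(-11, 5))) = Mul(7, Rational(-51, 5)) = Rational(-357, 5))
Add(f, Mul(Function('d')(D), Function('v')(x))) = Add(-85, Mul(Mul(3, Rational(37, 2)), Rational(-357, 5))) = Add(-85, Mul(Rational(111, 2), Rational(-357, 5))) = Add(-85, Rational(-39627, 10)) = Rational(-40477, 10)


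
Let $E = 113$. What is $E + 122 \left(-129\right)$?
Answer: $-15625$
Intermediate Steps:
$E + 122 \left(-129\right) = 113 + 122 \left(-129\right) = 113 - 15738 = -15625$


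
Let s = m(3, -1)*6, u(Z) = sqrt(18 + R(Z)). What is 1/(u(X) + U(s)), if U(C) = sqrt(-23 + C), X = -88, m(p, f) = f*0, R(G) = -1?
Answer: 1/(sqrt(17) + I*sqrt(23)) ≈ 0.10308 - 0.1199*I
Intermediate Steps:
m(p, f) = 0
u(Z) = sqrt(17) (u(Z) = sqrt(18 - 1) = sqrt(17))
s = 0 (s = 0*6 = 0)
1/(u(X) + U(s)) = 1/(sqrt(17) + sqrt(-23 + 0)) = 1/(sqrt(17) + sqrt(-23)) = 1/(sqrt(17) + I*sqrt(23))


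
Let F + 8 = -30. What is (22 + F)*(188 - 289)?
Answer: 1616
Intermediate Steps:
F = -38 (F = -8 - 30 = -38)
(22 + F)*(188 - 289) = (22 - 38)*(188 - 289) = -16*(-101) = 1616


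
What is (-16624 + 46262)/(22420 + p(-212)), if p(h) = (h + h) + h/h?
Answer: 29638/21997 ≈ 1.3474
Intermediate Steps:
p(h) = 1 + 2*h (p(h) = 2*h + 1 = 1 + 2*h)
(-16624 + 46262)/(22420 + p(-212)) = (-16624 + 46262)/(22420 + (1 + 2*(-212))) = 29638/(22420 + (1 - 424)) = 29638/(22420 - 423) = 29638/21997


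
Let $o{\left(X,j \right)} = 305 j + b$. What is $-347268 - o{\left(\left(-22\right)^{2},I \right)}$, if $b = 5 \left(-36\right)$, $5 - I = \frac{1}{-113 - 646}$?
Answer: $- \frac{264597572}{759} \approx -3.4861 \cdot 10^{5}$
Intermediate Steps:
$I = \frac{3796}{759}$ ($I = 5 - \frac{1}{-113 - 646} = 5 - \frac{1}{-759} = 5 - - \frac{1}{759} = 5 + \frac{1}{759} = \frac{3796}{759} \approx 5.0013$)
$b = -180$
$o{\left(X,j \right)} = -180 + 305 j$ ($o{\left(X,j \right)} = 305 j - 180 = -180 + 305 j$)
$-347268 - o{\left(\left(-22\right)^{2},I \right)} = -347268 - \left(-180 + 305 \cdot \frac{3796}{759}\right) = -347268 - \left(-180 + \frac{1157780}{759}\right) = -347268 - \frac{1021160}{759} = - \frac{264597572}{759}$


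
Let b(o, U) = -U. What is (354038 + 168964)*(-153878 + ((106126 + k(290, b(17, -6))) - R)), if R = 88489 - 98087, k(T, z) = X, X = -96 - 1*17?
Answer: -20013717534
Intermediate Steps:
X = -113 (X = -96 - 17 = -113)
k(T, z) = -113
R = -9598
(354038 + 168964)*(-153878 + ((106126 + k(290, b(17, -6))) - R)) = (354038 + 168964)*(-153878 + ((106126 - 113) - 1*(-9598))) = 523002*(-153878 + (106013 + 9598)) = 523002*(-153878 + 115611) = 523002*(-38267) = -20013717534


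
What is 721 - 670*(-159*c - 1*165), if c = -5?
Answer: -421379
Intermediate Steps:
721 - 670*(-159*c - 1*165) = 721 - 670*(-159*(-5) - 1*165) = 721 - 670*(795 - 165) = 721 - 670*630 = 721 - 422100 = -421379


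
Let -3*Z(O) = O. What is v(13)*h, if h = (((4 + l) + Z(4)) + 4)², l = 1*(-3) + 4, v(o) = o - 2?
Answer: 5819/9 ≈ 646.56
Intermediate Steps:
v(o) = -2 + o
Z(O) = -O/3
l = 1 (l = -3 + 4 = 1)
h = 529/9 (h = (((4 + 1) - ⅓*4) + 4)² = ((5 - 4/3) + 4)² = (11/3 + 4)² = (23/3)² = 529/9 ≈ 58.778)
v(13)*h = (-2 + 13)*(529/9) = 11*(529/9) = 5819/9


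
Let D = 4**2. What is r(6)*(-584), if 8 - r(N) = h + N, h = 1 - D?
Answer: -9928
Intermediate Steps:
D = 16
h = -15 (h = 1 - 1*16 = 1 - 16 = -15)
r(N) = 23 - N (r(N) = 8 - (-15 + N) = 8 + (15 - N) = 23 - N)
r(6)*(-584) = (23 - 1*6)*(-584) = (23 - 6)*(-584) = 17*(-584) = -9928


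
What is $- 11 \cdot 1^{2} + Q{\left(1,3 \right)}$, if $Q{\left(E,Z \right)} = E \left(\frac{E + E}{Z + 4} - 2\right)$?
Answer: $- \frac{89}{7} \approx -12.714$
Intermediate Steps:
$Q{\left(E,Z \right)} = E \left(-2 + \frac{2 E}{4 + Z}\right)$ ($Q{\left(E,Z \right)} = E \left(\frac{2 E}{4 + Z} - 2\right) = E \left(-2 + \frac{2 E}{4 + Z}\right)$)
$- 11 \cdot 1^{2} + Q{\left(1,3 \right)} = - 11 \cdot 1^{2} + 2 \cdot 1 \frac{1}{4 + 3} \left(-4 + 1 - 3\right) = \left(-11\right) 1 + 2 \cdot 1 \cdot \frac{1}{7} \left(-4 + 1 - 3\right) = -11 + 2 \cdot 1 \cdot \frac{1}{7} \left(-6\right) = -11 - \frac{12}{7} = - \frac{89}{7}$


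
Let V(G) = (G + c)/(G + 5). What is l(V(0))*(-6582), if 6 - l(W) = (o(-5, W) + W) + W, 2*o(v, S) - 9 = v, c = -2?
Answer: -157968/5 ≈ -31594.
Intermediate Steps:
o(v, S) = 9/2 + v/2
V(G) = (-2 + G)/(5 + G) (V(G) = (G - 2)/(G + 5) = (-2 + G)/(5 + G))
l(W) = 4 - 2*W (l(W) = 6 - (((9/2 + (1/2)*(-5)) + W) + W) = 6 - (((9/2 - 5/2) + W) + W) = 6 - ((2 + W) + W) = 6 - (2 + 2*W) = 6 + (-2 - 2*W) = 4 - 2*W)
l(V(0))*(-6582) = (4 - 2*(-2 + 0)/(5 + 0))*(-6582) = (4 - 2*(-2)/5)*(-6582) = (4 - 2*(-2/5))*(-6582) = (4 + 4/5)*(-6582) = (24/5)*(-6582) = -157968/5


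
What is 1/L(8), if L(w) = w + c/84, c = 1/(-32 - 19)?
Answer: 4284/34271 ≈ 0.12500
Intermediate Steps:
c = -1/51 (c = 1/(-51) = -1/51 ≈ -0.019608)
L(w) = -1/4284 + w (L(w) = w - 1/51/84 = w - 1/51*1/84 = w - 1/4284 = -1/4284 + w)
1/L(8) = 1/(-1/4284 + 8) = 1/(34271/4284) = 4284/34271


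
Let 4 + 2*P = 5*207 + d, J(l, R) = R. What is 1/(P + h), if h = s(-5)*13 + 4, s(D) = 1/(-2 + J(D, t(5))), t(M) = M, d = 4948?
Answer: 6/17987 ≈ 0.00033357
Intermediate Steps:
s(D) = ⅓ (s(D) = 1/(-2 + 5) = 1/3 = ⅓)
P = 5979/2 (P = -2 + (5*207 + 4948)/2 = -2 + (1035 + 4948)/2 = -2 + (½)*5983 = -2 + 5983/2 = 5979/2 ≈ 2989.5)
h = 25/3 (h = (⅓)*13 + 4 = 13/3 + 4 = 25/3 ≈ 8.3333)
1/(P + h) = 1/(5979/2 + 25/3) = 1/(17987/6) = 6/17987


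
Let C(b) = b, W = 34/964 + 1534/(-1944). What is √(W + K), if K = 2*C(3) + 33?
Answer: √6477532689/13014 ≈ 6.1843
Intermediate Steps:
W = -176585/234252 (W = 34*(1/964) + 1534*(-1/1944) = 17/482 - 767/972 = -176585/234252 ≈ -0.75383)
K = 39 (K = 2*3 + 33 = 6 + 33 = 39)
√(W + K) = √(-176585/234252 + 39) = √(8959243/234252) = √6477532689/13014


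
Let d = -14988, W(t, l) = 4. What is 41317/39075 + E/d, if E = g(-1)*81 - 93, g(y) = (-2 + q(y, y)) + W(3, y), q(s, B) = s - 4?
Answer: 52699033/48804675 ≈ 1.0798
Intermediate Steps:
q(s, B) = -4 + s
g(y) = -2 + y (g(y) = (-2 + (-4 + y)) + 4 = (-6 + y) + 4 = -2 + y)
E = -336 (E = (-2 - 1)*81 - 93 = -3*81 - 93 = -243 - 93 = -336)
41317/39075 + E/d = 41317/39075 - 336/(-14988) = 41317*(1/39075) - 336*(-1/14988) = 41317/39075 + 28/1249 = 52699033/48804675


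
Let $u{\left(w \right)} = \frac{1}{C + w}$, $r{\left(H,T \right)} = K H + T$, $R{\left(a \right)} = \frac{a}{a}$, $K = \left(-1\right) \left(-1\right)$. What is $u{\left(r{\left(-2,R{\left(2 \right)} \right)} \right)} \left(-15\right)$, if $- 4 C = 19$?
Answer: $\frac{60}{23} \approx 2.6087$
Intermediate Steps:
$K = 1$
$C = - \frac{19}{4}$ ($C = \left(- \frac{1}{4}\right) 19 = - \frac{19}{4} \approx -4.75$)
$R{\left(a \right)} = 1$
$r{\left(H,T \right)} = H + T$ ($r{\left(H,T \right)} = 1 H + T = H + T$)
$u{\left(w \right)} = \frac{1}{- \frac{19}{4} + w}$
$u{\left(r{\left(-2,R{\left(2 \right)} \right)} \right)} \left(-15\right) = \frac{4}{-19 + 4 \left(-2 + 1\right)} \left(-15\right) = \frac{4}{-19 + 4 \left(-1\right)} \left(-15\right) = \frac{4}{-19 - 4} \left(-15\right) = \frac{4}{-23} \left(-15\right) = 4 \left(- \frac{1}{23}\right) \left(-15\right) = \left(- \frac{4}{23}\right) \left(-15\right) = \frac{60}{23}$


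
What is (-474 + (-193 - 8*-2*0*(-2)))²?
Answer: 444889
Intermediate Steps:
(-474 + (-193 - 8*-2*0*(-2)))² = (-474 + (-193 - 8*0*(-2)))² = (-474 + (-193 - 8*0))² = (-474 + (-193 - 1*0))² = (-474 + (-193 + 0))² = (-474 - 193)² = (-667)² = 444889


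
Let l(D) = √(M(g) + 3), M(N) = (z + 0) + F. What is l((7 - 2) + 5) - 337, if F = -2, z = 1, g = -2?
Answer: -337 + √2 ≈ -335.59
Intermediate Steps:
M(N) = -1 (M(N) = (1 + 0) - 2 = 1 - 2 = -1)
l(D) = √2 (l(D) = √(-1 + 3) = √2)
l((7 - 2) + 5) - 337 = √2 - 337 = -337 + √2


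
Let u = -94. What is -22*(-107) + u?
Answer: 2260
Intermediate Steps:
-22*(-107) + u = -22*(-107) - 94 = 2354 - 94 = 2260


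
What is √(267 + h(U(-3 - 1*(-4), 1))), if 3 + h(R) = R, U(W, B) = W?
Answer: √265 ≈ 16.279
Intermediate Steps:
h(R) = -3 + R
√(267 + h(U(-3 - 1*(-4), 1))) = √(267 + (-3 + (-3 - 1*(-4)))) = √(267 + (-3 + (-3 + 4))) = √(267 + (-3 + 1)) = √(267 - 2) = √265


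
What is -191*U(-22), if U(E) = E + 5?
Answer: 3247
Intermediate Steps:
U(E) = 5 + E
-191*U(-22) = -191*(5 - 22) = -191*(-17) = 3247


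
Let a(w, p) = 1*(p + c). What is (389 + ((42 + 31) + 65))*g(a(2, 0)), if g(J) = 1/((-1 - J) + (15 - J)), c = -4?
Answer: 527/22 ≈ 23.955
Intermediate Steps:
a(w, p) = -4 + p (a(w, p) = 1*(p - 4) = 1*(-4 + p) = -4 + p)
g(J) = 1/(14 - 2*J)
(389 + ((42 + 31) + 65))*g(a(2, 0)) = (389 + ((42 + 31) + 65))*(-1/(-14 + 2*(-4 + 0))) = (389 + (73 + 65))*(-1/(-14 + 2*(-4))) = (389 + 138)*(-1/(-14 - 8)) = 527*(-1/(-22)) = 527*(-1*(-1/22)) = 527*(1/22) = 527/22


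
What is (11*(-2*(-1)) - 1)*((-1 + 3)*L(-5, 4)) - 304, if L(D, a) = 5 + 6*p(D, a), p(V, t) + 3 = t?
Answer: 158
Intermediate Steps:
p(V, t) = -3 + t
L(D, a) = -13 + 6*a (L(D, a) = 5 + 6*(-3 + a) = 5 + (-18 + 6*a) = -13 + 6*a)
(11*(-2*(-1)) - 1)*((-1 + 3)*L(-5, 4)) - 304 = (11*(-2*(-1)) - 1)*((-1 + 3)*(-13 + 6*4)) - 304 = (11*2 - 1)*(2*(-13 + 24)) - 304 = (22 - 1)*(2*11) - 304 = 21*22 - 304 = 462 - 304 = 158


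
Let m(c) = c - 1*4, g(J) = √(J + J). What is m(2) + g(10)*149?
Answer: -2 + 298*√5 ≈ 664.35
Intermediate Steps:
g(J) = √2*√J (g(J) = √(2*J) = √2*√J)
m(c) = -4 + c (m(c) = c - 4 = -4 + c)
m(2) + g(10)*149 = (-4 + 2) + (√2*√10)*149 = -2 + (2*√5)*149 = -2 + 298*√5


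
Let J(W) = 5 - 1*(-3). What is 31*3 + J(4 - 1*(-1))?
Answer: 101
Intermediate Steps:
J(W) = 8 (J(W) = 5 + 3 = 8)
31*3 + J(4 - 1*(-1)) = 31*3 + 8 = 93 + 8 = 101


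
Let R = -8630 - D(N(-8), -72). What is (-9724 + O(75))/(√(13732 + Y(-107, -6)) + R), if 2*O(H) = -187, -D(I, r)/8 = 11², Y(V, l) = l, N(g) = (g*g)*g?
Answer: 75221685/58692518 + 19635*√13726/117385036 ≈ 1.3012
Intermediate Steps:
N(g) = g³ (N(g) = g²*g = g³)
D(I, r) = -968 (D(I, r) = -8*11² = -8*121 = -968)
O(H) = -187/2 (O(H) = (½)*(-187) = -187/2)
R = -7662 (R = -8630 - 1*(-968) = -8630 + 968 = -7662)
(-9724 + O(75))/(√(13732 + Y(-107, -6)) + R) = (-9724 - 187/2)/(√(13732 - 6) - 7662) = -19635/(2*(√13726 - 7662)) = -19635/(2*(-7662 + √13726))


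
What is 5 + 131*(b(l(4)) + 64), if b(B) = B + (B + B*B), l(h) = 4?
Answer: 11533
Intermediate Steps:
b(B) = B² + 2*B (b(B) = B + (B + B²) = B² + 2*B)
5 + 131*(b(l(4)) + 64) = 5 + 131*(4*(2 + 4) + 64) = 5 + 131*(4*6 + 64) = 5 + 131*(24 + 64) = 5 + 131*88 = 5 + 11528 = 11533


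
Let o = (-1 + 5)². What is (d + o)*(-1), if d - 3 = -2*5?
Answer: -9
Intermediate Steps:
d = -7 (d = 3 - 2*5 = 3 - 10 = -7)
o = 16 (o = 4² = 16)
(d + o)*(-1) = (-7 + 16)*(-1) = 9*(-1) = -9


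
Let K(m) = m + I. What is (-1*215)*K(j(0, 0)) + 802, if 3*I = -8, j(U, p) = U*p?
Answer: 4126/3 ≈ 1375.3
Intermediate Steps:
I = -8/3 (I = (1/3)*(-8) = -8/3 ≈ -2.6667)
K(m) = -8/3 + m (K(m) = m - 8/3 = -8/3 + m)
(-1*215)*K(j(0, 0)) + 802 = (-1*215)*(-8/3 + 0*0) + 802 = -215*(-8/3 + 0) + 802 = -215*(-8/3) + 802 = 1720/3 + 802 = 4126/3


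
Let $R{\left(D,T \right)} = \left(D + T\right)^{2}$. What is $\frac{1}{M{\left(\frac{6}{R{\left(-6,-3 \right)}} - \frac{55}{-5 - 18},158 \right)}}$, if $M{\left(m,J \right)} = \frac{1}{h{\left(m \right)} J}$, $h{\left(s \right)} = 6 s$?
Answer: $\frac{483796}{207} \approx 2337.2$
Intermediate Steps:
$M{\left(m,J \right)} = \frac{1}{6 J m}$ ($M{\left(m,J \right)} = \frac{1}{6 m J} = \frac{1}{6 J m}$)
$\frac{1}{M{\left(\frac{6}{R{\left(-6,-3 \right)}} - \frac{55}{-5 - 18},158 \right)}} = \frac{1}{\frac{1}{6} \cdot \frac{1}{158} \frac{1}{\frac{6}{\left(-6 - 3\right)^{2}} - \frac{55}{-5 - 18}}} = \frac{1}{\frac{1}{6} \cdot \frac{1}{158} \frac{1}{\frac{6}{\left(-9\right)^{2}} - \frac{55}{-5 - 18}}} = \frac{1}{\frac{1}{6} \cdot \frac{1}{158} \frac{1}{\frac{6}{81} - \frac{55}{-23}}} = \frac{1}{\frac{1}{6} \cdot \frac{1}{158} \frac{1}{6 \cdot \frac{1}{81} - - \frac{55}{23}}} = \frac{1}{\frac{1}{6} \cdot \frac{1}{158} \frac{1}{\frac{2}{27} + \frac{55}{23}}} = \frac{1}{\frac{1}{6} \cdot \frac{1}{158} \frac{1}{\frac{1531}{621}}} = \frac{1}{\frac{1}{6} \cdot \frac{1}{158} \cdot \frac{621}{1531}} = \frac{1}{\frac{207}{483796}} = \frac{483796}{207}$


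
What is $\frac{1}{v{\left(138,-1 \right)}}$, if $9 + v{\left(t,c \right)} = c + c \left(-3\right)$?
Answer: $- \frac{1}{7} \approx -0.14286$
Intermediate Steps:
$v{\left(t,c \right)} = -9 - 2 c$ ($v{\left(t,c \right)} = -9 + \left(c + c \left(-3\right)\right) = -9 + \left(c - 3 c\right) = -9 - 2 c$)
$\frac{1}{v{\left(138,-1 \right)}} = \frac{1}{-9 - -2} = \frac{1}{-9 + 2} = \frac{1}{-7} = - \frac{1}{7}$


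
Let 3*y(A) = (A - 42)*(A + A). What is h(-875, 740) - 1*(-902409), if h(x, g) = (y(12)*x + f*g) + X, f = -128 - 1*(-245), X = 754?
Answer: 1199743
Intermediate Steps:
f = 117 (f = -128 + 245 = 117)
y(A) = 2*A*(-42 + A)/3 (y(A) = ((A - 42)*(A + A))/3 = ((-42 + A)*(2*A))/3 = (2*A*(-42 + A))/3 = 2*A*(-42 + A)/3)
h(x, g) = 754 - 240*x + 117*g (h(x, g) = (((2/3)*12*(-42 + 12))*x + 117*g) + 754 = (((2/3)*12*(-30))*x + 117*g) + 754 = (-240*x + 117*g) + 754 = 754 - 240*x + 117*g)
h(-875, 740) - 1*(-902409) = (754 - 240*(-875) + 117*740) - 1*(-902409) = (754 + 210000 + 86580) + 902409 = 297334 + 902409 = 1199743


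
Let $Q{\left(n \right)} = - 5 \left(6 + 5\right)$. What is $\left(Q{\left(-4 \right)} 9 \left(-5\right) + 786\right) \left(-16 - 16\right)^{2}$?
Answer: $3339264$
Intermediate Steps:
$Q{\left(n \right)} = -55$ ($Q{\left(n \right)} = \left(-5\right) 11 = -55$)
$\left(Q{\left(-4 \right)} 9 \left(-5\right) + 786\right) \left(-16 - 16\right)^{2} = \left(\left(-55\right) 9 \left(-5\right) + 786\right) \left(-16 - 16\right)^{2} = \left(\left(-495\right) \left(-5\right) + 786\right) \left(-32\right)^{2} = \left(2475 + 786\right) 1024 = 3261 \cdot 1024 = 3339264$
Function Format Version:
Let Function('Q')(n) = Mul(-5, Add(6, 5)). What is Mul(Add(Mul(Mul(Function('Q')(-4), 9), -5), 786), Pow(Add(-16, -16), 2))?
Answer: 3339264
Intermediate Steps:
Function('Q')(n) = -55 (Function('Q')(n) = Mul(-5, 11) = -55)
Mul(Add(Mul(Mul(Function('Q')(-4), 9), -5), 786), Pow(Add(-16, -16), 2)) = Mul(Add(Mul(Mul(-55, 9), -5), 786), Pow(Add(-16, -16), 2)) = Mul(Add(Mul(-495, -5), 786), Pow(-32, 2)) = Mul(Add(2475, 786), 1024) = Mul(3261, 1024) = 3339264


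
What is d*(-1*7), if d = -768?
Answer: 5376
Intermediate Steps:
d*(-1*7) = -(-768)*7 = -768*(-7) = 5376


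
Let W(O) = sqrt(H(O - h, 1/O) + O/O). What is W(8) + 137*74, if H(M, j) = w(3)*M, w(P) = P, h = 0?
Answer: 10143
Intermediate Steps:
H(M, j) = 3*M
W(O) = sqrt(1 + 3*O) (W(O) = sqrt(3*(O - 1*0) + O/O) = sqrt(3*(O + 0) + 1) = sqrt(3*O + 1) = sqrt(1 + 3*O))
W(8) + 137*74 = sqrt(1 + 3*8) + 137*74 = sqrt(1 + 24) + 10138 = sqrt(25) + 10138 = 5 + 10138 = 10143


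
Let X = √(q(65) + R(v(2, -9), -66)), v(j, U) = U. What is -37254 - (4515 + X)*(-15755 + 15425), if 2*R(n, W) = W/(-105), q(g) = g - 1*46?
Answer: 1452696 + 1716*√35/7 ≈ 1.4541e+6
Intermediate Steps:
q(g) = -46 + g (q(g) = g - 46 = -46 + g)
R(n, W) = -W/210 (R(n, W) = (W/(-105))/2 = (-W/105)/2 = -W/210)
X = 26*√35/35 (X = √((-46 + 65) - 1/210*(-66)) = √(19 + 11/35) = √(676/35) = 26*√35/35 ≈ 4.3948)
-37254 - (4515 + X)*(-15755 + 15425) = -37254 - (4515 + 26*√35/35)*(-15755 + 15425) = -37254 - (4515 + 26*√35/35)*(-330) = -37254 - (-1489950 - 1716*√35/7) = -37254 + (1489950 + 1716*√35/7) = 1452696 + 1716*√35/7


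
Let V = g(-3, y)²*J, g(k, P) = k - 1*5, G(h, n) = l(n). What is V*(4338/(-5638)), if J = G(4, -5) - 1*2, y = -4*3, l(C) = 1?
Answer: 138816/2819 ≈ 49.243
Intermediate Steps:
G(h, n) = 1
y = -12
g(k, P) = -5 + k (g(k, P) = k - 5 = -5 + k)
J = -1 (J = 1 - 1*2 = 1 - 2 = -1)
V = -64 (V = (-5 - 3)²*(-1) = (-8)²*(-1) = 64*(-1) = -64)
V*(4338/(-5638)) = -277632/(-5638) = -277632*(-1)/5638 = -64*(-2169/2819) = 138816/2819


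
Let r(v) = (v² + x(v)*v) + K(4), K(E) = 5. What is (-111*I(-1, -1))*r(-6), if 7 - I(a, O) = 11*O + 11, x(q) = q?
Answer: -59829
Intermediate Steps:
I(a, O) = -4 - 11*O (I(a, O) = 7 - (11*O + 11) = 7 - (11 + 11*O) = 7 + (-11 - 11*O) = -4 - 11*O)
r(v) = 5 + 2*v² (r(v) = (v² + v*v) + 5 = (v² + v²) + 5 = 2*v² + 5 = 5 + 2*v²)
(-111*I(-1, -1))*r(-6) = (-111*(-4 - 11*(-1)))*(5 + 2*(-6)²) = (-111*(-4 + 11))*(5 + 2*36) = (-111*7)*(5 + 72) = -777*77 = -59829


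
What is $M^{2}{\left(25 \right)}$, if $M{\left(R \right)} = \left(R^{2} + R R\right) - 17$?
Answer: $1520289$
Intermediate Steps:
$M{\left(R \right)} = -17 + 2 R^{2}$ ($M{\left(R \right)} = \left(R^{2} + R^{2}\right) - 17 = 2 R^{2} - 17 = -17 + 2 R^{2}$)
$M^{2}{\left(25 \right)} = \left(-17 + 2 \cdot 25^{2}\right)^{2} = \left(-17 + 2 \cdot 625\right)^{2} = \left(-17 + 1250\right)^{2} = 1233^{2} = 1520289$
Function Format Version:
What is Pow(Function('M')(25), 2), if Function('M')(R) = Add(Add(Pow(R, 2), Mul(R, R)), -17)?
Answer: 1520289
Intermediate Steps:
Function('M')(R) = Add(-17, Mul(2, Pow(R, 2))) (Function('M')(R) = Add(Add(Pow(R, 2), Pow(R, 2)), -17) = Add(Mul(2, Pow(R, 2)), -17) = Add(-17, Mul(2, Pow(R, 2))))
Pow(Function('M')(25), 2) = Pow(Add(-17, Mul(2, Pow(25, 2))), 2) = Pow(Add(-17, Mul(2, 625)), 2) = Pow(Add(-17, 1250), 2) = Pow(1233, 2) = 1520289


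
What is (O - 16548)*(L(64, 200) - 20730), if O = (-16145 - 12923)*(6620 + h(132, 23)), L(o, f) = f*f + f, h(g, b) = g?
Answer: -3821643327480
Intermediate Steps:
L(o, f) = f + f² (L(o, f) = f² + f = f + f²)
O = -196267136 (O = (-16145 - 12923)*(6620 + 132) = -29068*6752 = -196267136)
(O - 16548)*(L(64, 200) - 20730) = (-196267136 - 16548)*(200*(1 + 200) - 20730) = -196283684*(200*201 - 20730) = -196283684*(40200 - 20730) = -196283684*19470 = -3821643327480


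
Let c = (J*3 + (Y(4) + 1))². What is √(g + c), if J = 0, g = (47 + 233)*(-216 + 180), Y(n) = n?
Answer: I*√10055 ≈ 100.27*I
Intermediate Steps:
g = -10080 (g = 280*(-36) = -10080)
c = 25 (c = (0*3 + (4 + 1))² = (0 + 5)² = 5² = 25)
√(g + c) = √(-10080 + 25) = √(-10055) = I*√10055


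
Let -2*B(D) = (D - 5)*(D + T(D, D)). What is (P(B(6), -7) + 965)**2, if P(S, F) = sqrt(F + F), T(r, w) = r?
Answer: (965 + I*sqrt(14))**2 ≈ 9.3121e+5 + 7221.0*I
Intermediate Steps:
B(D) = -D*(-5 + D) (B(D) = -(D - 5)*(D + D)/2 = -(-5 + D)*2*D/2 = -D*(-5 + D))
P(S, F) = sqrt(2)*sqrt(F) (P(S, F) = sqrt(2*F) = sqrt(2)*sqrt(F))
(P(B(6), -7) + 965)**2 = (sqrt(2)*sqrt(-7) + 965)**2 = (sqrt(2)*(I*sqrt(7)) + 965)**2 = (I*sqrt(14) + 965)**2 = (965 + I*sqrt(14))**2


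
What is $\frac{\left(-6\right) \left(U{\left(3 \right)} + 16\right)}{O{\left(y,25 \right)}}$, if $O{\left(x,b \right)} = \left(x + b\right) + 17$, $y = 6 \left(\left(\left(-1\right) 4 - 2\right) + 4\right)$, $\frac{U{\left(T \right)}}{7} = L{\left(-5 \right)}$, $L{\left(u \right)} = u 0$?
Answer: $- \frac{16}{5} \approx -3.2$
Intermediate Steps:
$L{\left(u \right)} = 0$
$U{\left(T \right)} = 0$ ($U{\left(T \right)} = 7 \cdot 0 = 0$)
$y = -12$ ($y = 6 \left(\left(-4 - 2\right) + 4\right) = 6 \left(-6 + 4\right) = 6 \left(-2\right) = -12$)
$O{\left(x,b \right)} = 17 + b + x$ ($O{\left(x,b \right)} = \left(b + x\right) + 17 = 17 + b + x$)
$\frac{\left(-6\right) \left(U{\left(3 \right)} + 16\right)}{O{\left(y,25 \right)}} = \frac{\left(-6\right) \left(0 + 16\right)}{17 + 25 - 12} = \frac{\left(-6\right) 16}{30} = \left(-96\right) \frac{1}{30} = - \frac{16}{5}$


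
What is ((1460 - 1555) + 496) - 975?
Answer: -574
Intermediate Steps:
((1460 - 1555) + 496) - 975 = (-95 + 496) - 975 = 401 - 975 = -574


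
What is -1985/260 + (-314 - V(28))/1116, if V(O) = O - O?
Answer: -114845/14508 ≈ -7.9160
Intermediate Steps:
V(O) = 0
-1985/260 + (-314 - V(28))/1116 = -1985/260 + (-314 - 1*0)/1116 = -1985*1/260 + (-314 + 0)*(1/1116) = -397/52 - 314*1/1116 = -397/52 - 157/558 = -114845/14508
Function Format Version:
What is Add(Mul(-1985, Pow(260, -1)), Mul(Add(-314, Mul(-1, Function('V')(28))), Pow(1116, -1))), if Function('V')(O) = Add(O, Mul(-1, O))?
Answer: Rational(-114845, 14508) ≈ -7.9160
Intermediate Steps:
Function('V')(O) = 0
Add(Mul(-1985, Pow(260, -1)), Mul(Add(-314, Mul(-1, Function('V')(28))), Pow(1116, -1))) = Add(Mul(-1985, Pow(260, -1)), Mul(Add(-314, Mul(-1, 0)), Pow(1116, -1))) = Add(Mul(-1985, Rational(1, 260)), Mul(Add(-314, 0), Rational(1, 1116))) = Add(Rational(-397, 52), Mul(-314, Rational(1, 1116))) = Add(Rational(-397, 52), Rational(-157, 558)) = Rational(-114845, 14508)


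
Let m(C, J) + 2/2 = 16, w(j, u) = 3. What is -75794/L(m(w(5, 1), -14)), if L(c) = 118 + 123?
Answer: -75794/241 ≈ -314.50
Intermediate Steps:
m(C, J) = 15 (m(C, J) = -1 + 16 = 15)
L(c) = 241
-75794/L(m(w(5, 1), -14)) = -75794/241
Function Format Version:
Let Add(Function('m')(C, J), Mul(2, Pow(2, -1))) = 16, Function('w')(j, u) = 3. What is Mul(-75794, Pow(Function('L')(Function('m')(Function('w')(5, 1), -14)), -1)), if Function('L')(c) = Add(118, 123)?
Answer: Rational(-75794, 241) ≈ -314.50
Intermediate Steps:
Function('m')(C, J) = 15 (Function('m')(C, J) = Add(-1, 16) = 15)
Function('L')(c) = 241
Mul(-75794, Pow(Function('L')(Function('m')(Function('w')(5, 1), -14)), -1)) = Mul(-75794, Pow(241, -1)) = Mul(-75794, Rational(1, 241)) = Rational(-75794, 241)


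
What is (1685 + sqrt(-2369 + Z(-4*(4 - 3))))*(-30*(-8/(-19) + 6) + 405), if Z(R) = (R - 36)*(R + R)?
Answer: 6798975/19 + 4035*I*sqrt(2049)/19 ≈ 3.5784e+5 + 9613.0*I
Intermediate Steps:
Z(R) = 2*R*(-36 + R) (Z(R) = (-36 + R)*(2*R) = 2*R*(-36 + R))
(1685 + sqrt(-2369 + Z(-4*(4 - 3))))*(-30*(-8/(-19) + 6) + 405) = (1685 + sqrt(-2369 + 2*(-4*(4 - 3))*(-36 - 4*(4 - 3))))*(-30*(-8/(-19) + 6) + 405) = (1685 + sqrt(-2369 + 2*(-4*1)*(-36 - 4*1)))*(-30*(-8*(-1/19) + 6) + 405) = (1685 + sqrt(-2369 + 2*(-4)*(-36 - 4)))*(-30*(8/19 + 6) + 405) = (1685 + sqrt(-2369 + 2*(-4)*(-40)))*(-30*122/19 + 405) = (1685 + sqrt(-2369 + 320))*(-3660/19 + 405) = (1685 + sqrt(-2049))*(4035/19) = (1685 + I*sqrt(2049))*(4035/19) = 6798975/19 + 4035*I*sqrt(2049)/19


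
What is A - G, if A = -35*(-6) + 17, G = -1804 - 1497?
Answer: 3528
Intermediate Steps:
G = -3301
A = 227 (A = 210 + 17 = 227)
A - G = 227 - 1*(-3301) = 227 + 3301 = 3528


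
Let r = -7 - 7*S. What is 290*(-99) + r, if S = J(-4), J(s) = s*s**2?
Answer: -28269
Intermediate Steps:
J(s) = s**3
S = -64 (S = (-4)**3 = -64)
r = 441 (r = -7 - 7*(-64) = -7 + 448 = 441)
290*(-99) + r = 290*(-99) + 441 = -28710 + 441 = -28269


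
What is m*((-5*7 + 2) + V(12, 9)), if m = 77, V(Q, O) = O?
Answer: -1848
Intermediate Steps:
m*((-5*7 + 2) + V(12, 9)) = 77*((-5*7 + 2) + 9) = 77*((-35 + 2) + 9) = 77*(-33 + 9) = 77*(-24) = -1848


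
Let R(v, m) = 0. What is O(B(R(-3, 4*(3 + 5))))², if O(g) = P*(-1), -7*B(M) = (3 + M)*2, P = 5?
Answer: 25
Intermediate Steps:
B(M) = -6/7 - 2*M/7 (B(M) = -(3 + M)*2/7 = -(6 + 2*M)/7 = -6/7 - 2*M/7)
O(g) = -5 (O(g) = 5*(-1) = -5)
O(B(R(-3, 4*(3 + 5))))² = (-5)² = 25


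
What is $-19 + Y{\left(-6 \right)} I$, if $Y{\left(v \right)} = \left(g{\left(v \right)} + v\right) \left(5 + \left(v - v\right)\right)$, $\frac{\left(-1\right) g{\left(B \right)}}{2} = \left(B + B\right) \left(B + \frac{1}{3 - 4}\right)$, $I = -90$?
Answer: $78281$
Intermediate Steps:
$g{\left(B \right)} = - 4 B \left(-1 + B\right)$ ($g{\left(B \right)} = - 2 \left(B + B\right) \left(B + \frac{1}{3 - 4}\right) = - 2 \cdot 2 B \left(B + \frac{1}{-1}\right) = - 2 \cdot 2 B \left(B - 1\right) = - 2 \cdot 2 B \left(-1 + B\right) = - 4 B \left(-1 + B\right)$)
$Y{\left(v \right)} = 5 v + 20 v \left(1 - v\right)$ ($Y{\left(v \right)} = \left(4 v \left(1 - v\right) + v\right) \left(5 + \left(v - v\right)\right) = \left(v + 4 v \left(1 - v\right)\right) \left(5 + 0\right) = \left(v + 4 v \left(1 - v\right)\right) 5 = 5 v + 20 v \left(1 - v\right)$)
$-19 + Y{\left(-6 \right)} I = -19 + 5 \left(-6\right) \left(5 - -24\right) \left(-90\right) = -19 + 5 \left(-6\right) \left(5 + 24\right) \left(-90\right) = -19 + 5 \left(-6\right) 29 \left(-90\right) = -19 - -78300 = -19 + 78300 = 78281$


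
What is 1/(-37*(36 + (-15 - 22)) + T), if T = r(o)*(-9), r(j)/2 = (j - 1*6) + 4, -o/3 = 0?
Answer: 1/73 ≈ 0.013699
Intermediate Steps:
o = 0 (o = -3*0 = 0)
r(j) = -4 + 2*j (r(j) = 2*((j - 1*6) + 4) = 2*((j - 6) + 4) = 2*((-6 + j) + 4) = 2*(-2 + j) = -4 + 2*j)
T = 36 (T = (-4 + 2*0)*(-9) = (-4 + 0)*(-9) = -4*(-9) = 36)
1/(-37*(36 + (-15 - 22)) + T) = 1/(-37*(36 + (-15 - 22)) + 36) = 1/(-37*(36 - 37) + 36) = 1/(-37*(-1) + 36) = 1/(37 + 36) = 1/73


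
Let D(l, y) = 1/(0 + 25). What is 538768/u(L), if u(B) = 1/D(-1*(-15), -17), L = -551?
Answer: 538768/25 ≈ 21551.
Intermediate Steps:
D(l, y) = 1/25
u(B) = 25 (u(B) = 1/(1/25) = 25)
538768/u(L) = 538768/25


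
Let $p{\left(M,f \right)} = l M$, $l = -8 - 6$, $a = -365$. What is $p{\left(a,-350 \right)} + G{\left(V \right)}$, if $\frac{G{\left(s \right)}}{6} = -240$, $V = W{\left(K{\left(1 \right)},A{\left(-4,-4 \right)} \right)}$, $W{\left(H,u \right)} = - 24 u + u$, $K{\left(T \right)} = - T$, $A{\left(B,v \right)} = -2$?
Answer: $3670$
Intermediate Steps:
$l = -14$ ($l = -8 - 6 = -14$)
$p{\left(M,f \right)} = - 14 M$
$W{\left(H,u \right)} = - 23 u$
$V = 46$ ($V = \left(-23\right) \left(-2\right) = 46$)
$G{\left(s \right)} = -1440$ ($G{\left(s \right)} = 6 \left(-240\right) = -1440$)
$p{\left(a,-350 \right)} + G{\left(V \right)} = \left(-14\right) \left(-365\right) - 1440 = 5110 - 1440 = 3670$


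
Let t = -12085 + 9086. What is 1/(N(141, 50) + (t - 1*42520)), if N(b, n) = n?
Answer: -1/45469 ≈ -2.1993e-5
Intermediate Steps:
t = -2999
1/(N(141, 50) + (t - 1*42520)) = 1/(50 + (-2999 - 1*42520)) = 1/(50 + (-2999 - 42520)) = 1/(50 - 45519) = 1/(-45469) = -1/45469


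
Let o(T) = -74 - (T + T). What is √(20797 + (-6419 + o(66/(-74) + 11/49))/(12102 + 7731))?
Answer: 2*√137186133874938951/5136747 ≈ 144.21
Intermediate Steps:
o(T) = -74 - 2*T
√(20797 + (-6419 + o(66/(-74) + 11/49))/(12102 + 7731)) = √(20797 + (-6419 + (-74 - 2*(66/(-74) + 11/49)))/(12102 + 7731)) = √(20797 + (-6419 + (-74 - 2*(66*(-1/74) + 11*(1/49))))/19833) = √(20797 + (-6419 + (-74 - 2*(-33/37 + 11/49)))*(1/19833)) = √(20797 + (-6419 + (-74 - 2*(-1210/1813)))*(1/19833)) = √(20797 + (-6419 + (-74 + 2420/1813))*(1/19833)) = √(20797 + (-6419 - 131742/1813)*(1/19833)) = √(20797 - 11769389/1813*1/19833) = √(20797 - 11769389/35957229) = √(747790722124/35957229) = 2*√137186133874938951/5136747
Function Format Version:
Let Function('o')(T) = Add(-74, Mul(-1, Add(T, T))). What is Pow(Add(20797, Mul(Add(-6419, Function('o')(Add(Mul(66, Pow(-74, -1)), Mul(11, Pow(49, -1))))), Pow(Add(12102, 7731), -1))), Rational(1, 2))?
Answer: Mul(Rational(2, 5136747), Pow(137186133874938951, Rational(1, 2))) ≈ 144.21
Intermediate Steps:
Function('o')(T) = Add(-74, Mul(-2, T)) (Function('o')(T) = Add(-74, Mul(-1, Mul(2, T))) = Add(-74, Mul(-2, T)))
Pow(Add(20797, Mul(Add(-6419, Function('o')(Add(Mul(66, Pow(-74, -1)), Mul(11, Pow(49, -1))))), Pow(Add(12102, 7731), -1))), Rational(1, 2)) = Pow(Add(20797, Mul(Add(-6419, Add(-74, Mul(-2, Add(Mul(66, Pow(-74, -1)), Mul(11, Pow(49, -1)))))), Pow(Add(12102, 7731), -1))), Rational(1, 2)) = Pow(Add(20797, Mul(Add(-6419, Add(-74, Mul(-2, Add(Mul(66, Rational(-1, 74)), Mul(11, Rational(1, 49)))))), Pow(19833, -1))), Rational(1, 2)) = Pow(Add(20797, Mul(Add(-6419, Add(-74, Mul(-2, Add(Rational(-33, 37), Rational(11, 49))))), Rational(1, 19833))), Rational(1, 2)) = Pow(Add(20797, Mul(Add(-6419, Add(-74, Mul(-2, Rational(-1210, 1813)))), Rational(1, 19833))), Rational(1, 2)) = Pow(Add(20797, Mul(Add(-6419, Add(-74, Rational(2420, 1813))), Rational(1, 19833))), Rational(1, 2)) = Pow(Add(20797, Mul(Add(-6419, Rational(-131742, 1813)), Rational(1, 19833))), Rational(1, 2)) = Pow(Add(20797, Mul(Rational(-11769389, 1813), Rational(1, 19833))), Rational(1, 2)) = Pow(Add(20797, Rational(-11769389, 35957229)), Rational(1, 2)) = Pow(Rational(747790722124, 35957229), Rational(1, 2)) = Mul(Rational(2, 5136747), Pow(137186133874938951, Rational(1, 2)))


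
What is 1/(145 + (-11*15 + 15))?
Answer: -⅕ ≈ -0.20000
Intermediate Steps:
1/(145 + (-11*15 + 15)) = 1/(145 + (-165 + 15)) = 1/(145 - 150) = 1/(-5) = -⅕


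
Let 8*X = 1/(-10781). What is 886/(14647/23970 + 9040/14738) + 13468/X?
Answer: -251225952914337172/216278143 ≈ -1.1616e+9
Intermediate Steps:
X = -1/86248 (X = (1/8)/(-10781) = (1/8)*(-1/10781) = -1/86248 ≈ -1.1594e-5)
886/(14647/23970 + 9040/14738) + 13468/X = 886/(14647/23970 + 9040/14738) + 13468/(-1/86248) = 886/(14647*(1/23970) + 9040*(1/14738)) + 13468*(-86248) = 886/(14647/23970 + 4520/7369) - 1161588064 = 886/(216278143/176634930) - 1161588064 = 886*(176634930/216278143) - 1161588064 = 156498547980/216278143 - 1161588064 = -251225952914337172/216278143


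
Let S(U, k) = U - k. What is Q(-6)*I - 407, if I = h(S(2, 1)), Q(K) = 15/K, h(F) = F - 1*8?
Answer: -779/2 ≈ -389.50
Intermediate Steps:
h(F) = -8 + F (h(F) = F - 8 = -8 + F)
I = -7 (I = -8 + (2 - 1*1) = -8 + (2 - 1) = -8 + 1 = -7)
Q(-6)*I - 407 = (15/(-6))*(-7) - 407 = (15*(-⅙))*(-7) - 407 = -5/2*(-7) - 407 = 35/2 - 407 = -779/2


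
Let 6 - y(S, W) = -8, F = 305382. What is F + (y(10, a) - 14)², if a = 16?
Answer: 305382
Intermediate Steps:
y(S, W) = 14 (y(S, W) = 6 - 1*(-8) = 6 + 8 = 14)
F + (y(10, a) - 14)² = 305382 + (14 - 14)² = 305382 + 0² = 305382 + 0 = 305382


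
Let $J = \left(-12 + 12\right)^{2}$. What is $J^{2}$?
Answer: $0$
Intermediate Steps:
$J = 0$ ($J = 0^{2} = 0$)
$J^{2} = 0^{2} = 0$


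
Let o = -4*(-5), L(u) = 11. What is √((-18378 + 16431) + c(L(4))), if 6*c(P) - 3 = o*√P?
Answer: √(-70074 + 120*√11)/6 ≈ 43.994*I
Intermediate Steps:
o = 20
c(P) = ½ + 10*√P/3 (c(P) = ½ + (20*√P)/6 = ½ + 10*√P/3)
√((-18378 + 16431) + c(L(4))) = √((-18378 + 16431) + (½ + 10*√11/3)) = √(-1947 + (½ + 10*√11/3)) = √(-3893/2 + 10*√11/3)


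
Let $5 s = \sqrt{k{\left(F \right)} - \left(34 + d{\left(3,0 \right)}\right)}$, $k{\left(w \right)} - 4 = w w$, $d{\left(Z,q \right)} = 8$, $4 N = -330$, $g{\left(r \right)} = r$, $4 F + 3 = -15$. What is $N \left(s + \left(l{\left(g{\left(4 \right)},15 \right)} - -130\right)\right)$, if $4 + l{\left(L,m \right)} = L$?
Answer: $-10725 - \frac{33 i \sqrt{71}}{4} \approx -10725.0 - 69.516 i$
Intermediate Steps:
$F = - \frac{9}{2}$ ($F = - \frac{3}{4} + \frac{1}{4} \left(-15\right) = - \frac{3}{4} - \frac{15}{4} = - \frac{9}{2} \approx -4.5$)
$l{\left(L,m \right)} = -4 + L$
$N = - \frac{165}{2}$ ($N = \frac{1}{4} \left(-330\right) = - \frac{165}{2} \approx -82.5$)
$k{\left(w \right)} = 4 + w^{2}$ ($k{\left(w \right)} = 4 + w w = 4 + w^{2}$)
$s = \frac{i \sqrt{71}}{10}$ ($s = \frac{\sqrt{\left(4 + \left(- \frac{9}{2}\right)^{2}\right) - 42}}{5} = \frac{\sqrt{\left(4 + \frac{81}{4}\right) - 42}}{5} = \frac{\sqrt{\frac{97}{4} - 42}}{5} = \frac{\sqrt{- \frac{71}{4}}}{5} = \frac{\frac{1}{2} i \sqrt{71}}{5} = \frac{i \sqrt{71}}{10} \approx 0.84262 i$)
$N \left(s + \left(l{\left(g{\left(4 \right)},15 \right)} - -130\right)\right) = - \frac{165 \left(\frac{i \sqrt{71}}{10} + \left(\left(-4 + 4\right) - -130\right)\right)}{2} = - \frac{165 \left(\frac{i \sqrt{71}}{10} + \left(0 + 130\right)\right)}{2} = - \frac{165 \left(\frac{i \sqrt{71}}{10} + 130\right)}{2} = - \frac{165 \left(130 + \frac{i \sqrt{71}}{10}\right)}{2} = -10725 - \frac{33 i \sqrt{71}}{4}$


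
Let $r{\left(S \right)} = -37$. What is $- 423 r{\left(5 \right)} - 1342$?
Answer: $14309$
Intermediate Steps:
$- 423 r{\left(5 \right)} - 1342 = \left(-423\right) \left(-37\right) - 1342 = 15651 - 1342 = 14309$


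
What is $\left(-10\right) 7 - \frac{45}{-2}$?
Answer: $- \frac{95}{2} \approx -47.5$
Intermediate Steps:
$\left(-10\right) 7 - \frac{45}{-2} = -70 - - \frac{45}{2} = -70 + \frac{45}{2} = - \frac{95}{2}$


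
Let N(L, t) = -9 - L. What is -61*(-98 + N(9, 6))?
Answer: 7076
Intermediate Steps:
-61*(-98 + N(9, 6)) = -61*(-98 + (-9 - 1*9)) = -61*(-98 + (-9 - 9)) = -61*(-98 - 18) = -61*(-116) = 7076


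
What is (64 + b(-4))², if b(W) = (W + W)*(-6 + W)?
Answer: 20736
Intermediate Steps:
b(W) = 2*W*(-6 + W) (b(W) = (2*W)*(-6 + W) = 2*W*(-6 + W))
(64 + b(-4))² = (64 + 2*(-4)*(-6 - 4))² = (64 + 2*(-4)*(-10))² = (64 + 80)² = 144² = 20736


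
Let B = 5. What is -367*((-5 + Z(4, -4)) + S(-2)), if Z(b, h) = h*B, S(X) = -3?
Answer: 10276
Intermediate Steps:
Z(b, h) = 5*h (Z(b, h) = h*5 = 5*h)
-367*((-5 + Z(4, -4)) + S(-2)) = -367*((-5 + 5*(-4)) - 3) = -367*((-5 - 20) - 3) = -367*(-25 - 3) = -367*(-28) = 10276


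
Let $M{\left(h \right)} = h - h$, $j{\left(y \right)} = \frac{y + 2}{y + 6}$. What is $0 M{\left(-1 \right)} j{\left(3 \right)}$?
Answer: $0$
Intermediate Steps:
$j{\left(y \right)} = \frac{2 + y}{6 + y}$
$M{\left(h \right)} = 0$
$0 M{\left(-1 \right)} j{\left(3 \right)} = 0 \cdot 0 \frac{2 + 3}{6 + 3} = 0 \cdot \frac{1}{9} \cdot 5 = 0 \cdot \frac{5}{9} = 0$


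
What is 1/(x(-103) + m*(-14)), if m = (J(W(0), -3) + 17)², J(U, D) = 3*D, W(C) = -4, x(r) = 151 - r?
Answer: -1/642 ≈ -0.0015576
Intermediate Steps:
m = 64 (m = (3*(-3) + 17)² = (-9 + 17)² = 8² = 64)
1/(x(-103) + m*(-14)) = 1/((151 - 1*(-103)) + 64*(-14)) = 1/((151 + 103) - 896) = 1/(254 - 896) = 1/(-642) = -1/642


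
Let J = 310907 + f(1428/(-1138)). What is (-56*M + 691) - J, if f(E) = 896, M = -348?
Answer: -291624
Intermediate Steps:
J = 311803 (J = 310907 + 896 = 311803)
(-56*M + 691) - J = (-56*(-348) + 691) - 1*311803 = (19488 + 691) - 311803 = 20179 - 311803 = -291624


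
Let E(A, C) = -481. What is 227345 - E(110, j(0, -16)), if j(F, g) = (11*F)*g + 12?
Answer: 227826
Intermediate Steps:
j(F, g) = 12 + 11*F*g (j(F, g) = 11*F*g + 12 = 12 + 11*F*g)
227345 - E(110, j(0, -16)) = 227345 - 1*(-481) = 227345 + 481 = 227826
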